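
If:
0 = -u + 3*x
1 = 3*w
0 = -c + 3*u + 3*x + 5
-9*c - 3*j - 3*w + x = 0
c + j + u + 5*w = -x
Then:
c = -17/59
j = 68/177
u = -78/59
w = 1/3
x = -26/59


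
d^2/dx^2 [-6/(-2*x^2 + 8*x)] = 6*(-x*(x - 4) + 4*(x - 2)^2)/(x^3*(x - 4)^3)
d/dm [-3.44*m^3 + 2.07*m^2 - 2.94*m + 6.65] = -10.32*m^2 + 4.14*m - 2.94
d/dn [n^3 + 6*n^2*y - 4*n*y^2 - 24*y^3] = 3*n^2 + 12*n*y - 4*y^2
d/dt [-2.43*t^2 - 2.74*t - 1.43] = -4.86*t - 2.74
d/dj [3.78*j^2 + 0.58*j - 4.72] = 7.56*j + 0.58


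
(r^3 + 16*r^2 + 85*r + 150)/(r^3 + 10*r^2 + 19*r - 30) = (r + 5)/(r - 1)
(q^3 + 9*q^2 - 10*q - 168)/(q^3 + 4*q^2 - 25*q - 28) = (q + 6)/(q + 1)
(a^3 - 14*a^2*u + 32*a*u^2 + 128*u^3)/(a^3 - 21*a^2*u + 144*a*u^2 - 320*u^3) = (-a - 2*u)/(-a + 5*u)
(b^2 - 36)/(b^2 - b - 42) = (b - 6)/(b - 7)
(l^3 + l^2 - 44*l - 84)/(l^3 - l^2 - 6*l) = (l^2 - l - 42)/(l*(l - 3))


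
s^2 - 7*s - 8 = (s - 8)*(s + 1)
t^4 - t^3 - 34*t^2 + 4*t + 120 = (t - 6)*(t - 2)*(t + 2)*(t + 5)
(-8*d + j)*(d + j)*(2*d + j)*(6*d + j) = -96*d^4 - 148*d^3*j - 52*d^2*j^2 + d*j^3 + j^4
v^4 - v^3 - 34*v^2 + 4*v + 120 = (v - 6)*(v - 2)*(v + 2)*(v + 5)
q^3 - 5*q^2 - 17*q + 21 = (q - 7)*(q - 1)*(q + 3)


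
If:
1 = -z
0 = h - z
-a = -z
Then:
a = -1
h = -1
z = -1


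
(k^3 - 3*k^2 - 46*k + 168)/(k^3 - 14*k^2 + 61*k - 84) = (k^2 + k - 42)/(k^2 - 10*k + 21)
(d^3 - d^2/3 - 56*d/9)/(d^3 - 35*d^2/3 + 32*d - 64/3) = d*(3*d + 7)/(3*(d^2 - 9*d + 8))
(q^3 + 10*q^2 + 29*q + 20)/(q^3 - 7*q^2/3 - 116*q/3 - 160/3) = 3*(q^2 + 6*q + 5)/(3*q^2 - 19*q - 40)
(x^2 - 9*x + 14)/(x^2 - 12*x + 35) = (x - 2)/(x - 5)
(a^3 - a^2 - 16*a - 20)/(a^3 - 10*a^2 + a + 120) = (a^2 + 4*a + 4)/(a^2 - 5*a - 24)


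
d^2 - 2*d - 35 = (d - 7)*(d + 5)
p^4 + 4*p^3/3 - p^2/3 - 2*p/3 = p*(p - 2/3)*(p + 1)^2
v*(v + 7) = v^2 + 7*v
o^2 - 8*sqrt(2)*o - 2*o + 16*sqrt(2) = (o - 2)*(o - 8*sqrt(2))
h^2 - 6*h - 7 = (h - 7)*(h + 1)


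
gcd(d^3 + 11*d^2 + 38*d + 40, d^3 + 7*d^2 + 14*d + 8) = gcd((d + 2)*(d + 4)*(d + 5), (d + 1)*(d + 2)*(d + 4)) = d^2 + 6*d + 8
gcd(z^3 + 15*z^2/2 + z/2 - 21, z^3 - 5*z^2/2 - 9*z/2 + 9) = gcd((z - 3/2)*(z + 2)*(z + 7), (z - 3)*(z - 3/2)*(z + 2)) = z^2 + z/2 - 3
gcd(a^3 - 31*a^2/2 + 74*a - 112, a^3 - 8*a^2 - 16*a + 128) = a^2 - 12*a + 32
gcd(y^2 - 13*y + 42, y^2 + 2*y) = 1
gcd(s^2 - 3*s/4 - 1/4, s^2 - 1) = s - 1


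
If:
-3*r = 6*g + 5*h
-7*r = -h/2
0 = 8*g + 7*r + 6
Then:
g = -219/271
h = 252/271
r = 18/271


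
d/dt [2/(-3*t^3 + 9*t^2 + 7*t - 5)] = 2*(9*t^2 - 18*t - 7)/(3*t^3 - 9*t^2 - 7*t + 5)^2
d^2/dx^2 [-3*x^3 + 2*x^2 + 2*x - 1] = 4 - 18*x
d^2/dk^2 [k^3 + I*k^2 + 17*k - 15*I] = 6*k + 2*I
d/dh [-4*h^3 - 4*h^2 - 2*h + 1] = -12*h^2 - 8*h - 2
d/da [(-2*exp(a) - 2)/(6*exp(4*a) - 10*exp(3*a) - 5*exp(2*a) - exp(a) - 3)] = 2*(-(exp(a) + 1)*(-24*exp(3*a) + 30*exp(2*a) + 10*exp(a) + 1) - 6*exp(4*a) + 10*exp(3*a) + 5*exp(2*a) + exp(a) + 3)*exp(a)/(-6*exp(4*a) + 10*exp(3*a) + 5*exp(2*a) + exp(a) + 3)^2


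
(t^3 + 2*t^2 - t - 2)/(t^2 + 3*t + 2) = t - 1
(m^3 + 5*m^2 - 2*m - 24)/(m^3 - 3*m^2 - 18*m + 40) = (m + 3)/(m - 5)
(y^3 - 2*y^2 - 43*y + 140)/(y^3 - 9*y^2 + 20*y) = (y + 7)/y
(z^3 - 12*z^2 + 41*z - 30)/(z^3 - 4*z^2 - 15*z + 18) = (z - 5)/(z + 3)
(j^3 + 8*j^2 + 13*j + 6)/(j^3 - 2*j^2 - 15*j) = (j^3 + 8*j^2 + 13*j + 6)/(j*(j^2 - 2*j - 15))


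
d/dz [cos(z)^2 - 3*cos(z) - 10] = (3 - 2*cos(z))*sin(z)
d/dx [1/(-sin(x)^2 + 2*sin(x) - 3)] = 2*(sin(x) - 1)*cos(x)/(sin(x)^2 - 2*sin(x) + 3)^2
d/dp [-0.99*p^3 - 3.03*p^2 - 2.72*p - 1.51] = -2.97*p^2 - 6.06*p - 2.72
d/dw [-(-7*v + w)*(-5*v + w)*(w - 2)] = -35*v^2 + 24*v*w - 24*v - 3*w^2 + 4*w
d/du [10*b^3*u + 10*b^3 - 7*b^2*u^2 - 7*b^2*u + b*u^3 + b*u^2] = b*(10*b^2 - 14*b*u - 7*b + 3*u^2 + 2*u)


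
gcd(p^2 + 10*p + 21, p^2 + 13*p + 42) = p + 7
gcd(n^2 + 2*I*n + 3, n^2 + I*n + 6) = n + 3*I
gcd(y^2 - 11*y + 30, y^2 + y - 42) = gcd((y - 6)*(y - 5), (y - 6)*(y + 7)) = y - 6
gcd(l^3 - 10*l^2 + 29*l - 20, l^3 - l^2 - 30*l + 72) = l - 4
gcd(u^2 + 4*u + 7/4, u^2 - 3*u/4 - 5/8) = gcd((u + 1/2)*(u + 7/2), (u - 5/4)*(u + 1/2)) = u + 1/2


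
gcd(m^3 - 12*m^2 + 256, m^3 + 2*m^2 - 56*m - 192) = m^2 - 4*m - 32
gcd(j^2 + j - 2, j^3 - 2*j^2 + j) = j - 1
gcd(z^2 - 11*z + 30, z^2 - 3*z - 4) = 1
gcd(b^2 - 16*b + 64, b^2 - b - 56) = b - 8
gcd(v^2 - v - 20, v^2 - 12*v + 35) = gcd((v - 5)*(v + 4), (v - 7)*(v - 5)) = v - 5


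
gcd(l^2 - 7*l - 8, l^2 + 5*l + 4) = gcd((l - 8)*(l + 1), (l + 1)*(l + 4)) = l + 1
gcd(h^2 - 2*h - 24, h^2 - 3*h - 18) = h - 6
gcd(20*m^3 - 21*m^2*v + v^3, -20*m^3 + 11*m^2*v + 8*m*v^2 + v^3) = -5*m^2 + 4*m*v + v^2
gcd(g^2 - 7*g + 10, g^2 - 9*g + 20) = g - 5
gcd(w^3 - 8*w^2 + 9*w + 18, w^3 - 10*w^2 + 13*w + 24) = w^2 - 2*w - 3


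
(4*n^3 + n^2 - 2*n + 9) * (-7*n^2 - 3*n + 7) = -28*n^5 - 19*n^4 + 39*n^3 - 50*n^2 - 41*n + 63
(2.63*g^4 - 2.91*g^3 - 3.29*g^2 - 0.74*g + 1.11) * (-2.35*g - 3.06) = -6.1805*g^5 - 1.2093*g^4 + 16.6361*g^3 + 11.8064*g^2 - 0.3441*g - 3.3966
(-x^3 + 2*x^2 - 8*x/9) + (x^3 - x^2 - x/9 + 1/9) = x^2 - x + 1/9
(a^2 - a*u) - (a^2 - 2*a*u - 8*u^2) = a*u + 8*u^2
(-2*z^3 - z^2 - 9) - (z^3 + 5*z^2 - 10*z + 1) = -3*z^3 - 6*z^2 + 10*z - 10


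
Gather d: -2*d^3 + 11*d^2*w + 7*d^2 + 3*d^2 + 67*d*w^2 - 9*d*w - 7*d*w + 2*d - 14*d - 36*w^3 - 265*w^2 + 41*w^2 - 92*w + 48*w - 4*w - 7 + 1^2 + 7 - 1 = -2*d^3 + d^2*(11*w + 10) + d*(67*w^2 - 16*w - 12) - 36*w^3 - 224*w^2 - 48*w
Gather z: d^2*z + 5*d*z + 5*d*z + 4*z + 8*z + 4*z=z*(d^2 + 10*d + 16)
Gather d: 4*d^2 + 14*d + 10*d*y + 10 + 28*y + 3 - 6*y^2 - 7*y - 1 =4*d^2 + d*(10*y + 14) - 6*y^2 + 21*y + 12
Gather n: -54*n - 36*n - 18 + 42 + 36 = 60 - 90*n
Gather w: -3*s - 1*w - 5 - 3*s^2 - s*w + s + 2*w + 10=-3*s^2 - 2*s + w*(1 - s) + 5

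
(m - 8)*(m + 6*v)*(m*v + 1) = m^3*v + 6*m^2*v^2 - 8*m^2*v + m^2 - 48*m*v^2 + 6*m*v - 8*m - 48*v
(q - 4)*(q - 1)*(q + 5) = q^3 - 21*q + 20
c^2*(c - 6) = c^3 - 6*c^2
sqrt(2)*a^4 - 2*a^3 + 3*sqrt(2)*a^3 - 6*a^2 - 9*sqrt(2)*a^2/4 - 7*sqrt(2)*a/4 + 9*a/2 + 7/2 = (a - 1)*(a + 7/2)*(a - sqrt(2))*(sqrt(2)*a + sqrt(2)/2)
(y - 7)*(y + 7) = y^2 - 49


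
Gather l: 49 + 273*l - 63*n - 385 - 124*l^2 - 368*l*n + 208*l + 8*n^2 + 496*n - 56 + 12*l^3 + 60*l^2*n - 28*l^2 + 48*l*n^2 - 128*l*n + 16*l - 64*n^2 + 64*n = 12*l^3 + l^2*(60*n - 152) + l*(48*n^2 - 496*n + 497) - 56*n^2 + 497*n - 392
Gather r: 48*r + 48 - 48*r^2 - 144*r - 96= -48*r^2 - 96*r - 48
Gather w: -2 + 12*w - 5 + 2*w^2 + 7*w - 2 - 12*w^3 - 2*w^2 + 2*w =-12*w^3 + 21*w - 9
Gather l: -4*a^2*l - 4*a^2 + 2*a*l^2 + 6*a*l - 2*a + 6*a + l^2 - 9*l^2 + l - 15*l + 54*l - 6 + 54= -4*a^2 + 4*a + l^2*(2*a - 8) + l*(-4*a^2 + 6*a + 40) + 48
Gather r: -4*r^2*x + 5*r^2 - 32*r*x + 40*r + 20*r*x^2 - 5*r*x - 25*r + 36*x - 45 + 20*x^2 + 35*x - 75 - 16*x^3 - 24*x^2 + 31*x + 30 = r^2*(5 - 4*x) + r*(20*x^2 - 37*x + 15) - 16*x^3 - 4*x^2 + 102*x - 90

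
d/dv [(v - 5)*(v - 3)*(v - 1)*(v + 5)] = 4*v^3 - 12*v^2 - 44*v + 100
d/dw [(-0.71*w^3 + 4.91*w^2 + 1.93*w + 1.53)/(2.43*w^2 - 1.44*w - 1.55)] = (-1.7253*w^4 + 2.0448*w^3 - 8.4588*w^2 - 22.6568*w - 0.7883)/(5.9049*w^4 - 6.9984*w^3 - 5.4594*w^2 + 4.464*w + 2.4025)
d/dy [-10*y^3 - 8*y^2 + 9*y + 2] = -30*y^2 - 16*y + 9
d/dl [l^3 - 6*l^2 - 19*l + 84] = 3*l^2 - 12*l - 19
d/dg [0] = 0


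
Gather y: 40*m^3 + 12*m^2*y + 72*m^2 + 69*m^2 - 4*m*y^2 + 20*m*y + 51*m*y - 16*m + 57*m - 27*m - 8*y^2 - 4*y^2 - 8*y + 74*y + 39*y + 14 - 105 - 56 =40*m^3 + 141*m^2 + 14*m + y^2*(-4*m - 12) + y*(12*m^2 + 71*m + 105) - 147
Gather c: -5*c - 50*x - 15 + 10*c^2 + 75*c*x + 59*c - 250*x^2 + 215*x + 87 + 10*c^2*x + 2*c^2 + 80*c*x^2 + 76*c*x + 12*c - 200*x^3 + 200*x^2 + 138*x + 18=c^2*(10*x + 12) + c*(80*x^2 + 151*x + 66) - 200*x^3 - 50*x^2 + 303*x + 90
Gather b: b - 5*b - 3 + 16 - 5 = 8 - 4*b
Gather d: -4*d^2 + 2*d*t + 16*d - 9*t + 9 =-4*d^2 + d*(2*t + 16) - 9*t + 9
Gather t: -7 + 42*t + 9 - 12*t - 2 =30*t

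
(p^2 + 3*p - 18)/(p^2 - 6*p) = (p^2 + 3*p - 18)/(p*(p - 6))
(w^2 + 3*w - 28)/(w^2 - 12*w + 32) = (w + 7)/(w - 8)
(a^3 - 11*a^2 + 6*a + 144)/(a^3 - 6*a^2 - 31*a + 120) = (a^2 - 3*a - 18)/(a^2 + 2*a - 15)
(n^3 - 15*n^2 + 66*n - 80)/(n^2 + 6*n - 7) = (n^3 - 15*n^2 + 66*n - 80)/(n^2 + 6*n - 7)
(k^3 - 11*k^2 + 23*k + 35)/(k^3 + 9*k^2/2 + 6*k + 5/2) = 2*(k^2 - 12*k + 35)/(2*k^2 + 7*k + 5)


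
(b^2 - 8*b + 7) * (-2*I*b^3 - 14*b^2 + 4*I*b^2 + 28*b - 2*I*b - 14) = -2*I*b^5 - 14*b^4 + 20*I*b^4 + 140*b^3 - 48*I*b^3 - 336*b^2 + 44*I*b^2 + 308*b - 14*I*b - 98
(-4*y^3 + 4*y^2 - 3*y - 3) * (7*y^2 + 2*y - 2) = -28*y^5 + 20*y^4 - 5*y^3 - 35*y^2 + 6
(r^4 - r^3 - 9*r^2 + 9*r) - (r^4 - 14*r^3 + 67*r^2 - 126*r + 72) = 13*r^3 - 76*r^2 + 135*r - 72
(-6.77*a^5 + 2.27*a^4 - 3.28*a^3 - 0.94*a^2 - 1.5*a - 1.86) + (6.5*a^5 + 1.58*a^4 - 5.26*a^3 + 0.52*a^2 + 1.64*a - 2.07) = -0.27*a^5 + 3.85*a^4 - 8.54*a^3 - 0.42*a^2 + 0.14*a - 3.93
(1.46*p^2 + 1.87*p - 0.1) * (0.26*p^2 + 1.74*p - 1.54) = 0.3796*p^4 + 3.0266*p^3 + 0.9794*p^2 - 3.0538*p + 0.154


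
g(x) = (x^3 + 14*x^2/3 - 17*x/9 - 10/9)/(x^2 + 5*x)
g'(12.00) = 1.00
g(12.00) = 11.65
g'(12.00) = 1.00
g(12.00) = 11.65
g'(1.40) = 1.11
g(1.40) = 0.91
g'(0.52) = 1.82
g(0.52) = -0.24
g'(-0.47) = 2.01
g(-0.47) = -0.33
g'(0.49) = 1.93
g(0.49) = -0.30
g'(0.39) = 2.46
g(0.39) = -0.51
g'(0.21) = 6.04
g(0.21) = -1.18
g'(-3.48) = 1.02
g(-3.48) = -3.75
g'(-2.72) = 1.03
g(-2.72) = -2.97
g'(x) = (-2*x - 5)*(x^3 + 14*x^2/3 - 17*x/9 - 10/9)/(x^2 + 5*x)^2 + (3*x^2 + 28*x/3 - 17/9)/(x^2 + 5*x) = 1 + 2/(9*x^2)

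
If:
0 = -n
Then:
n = 0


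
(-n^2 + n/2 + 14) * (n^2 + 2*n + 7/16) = -n^4 - 3*n^3/2 + 233*n^2/16 + 903*n/32 + 49/8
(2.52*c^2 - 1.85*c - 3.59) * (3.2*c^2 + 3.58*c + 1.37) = 8.064*c^4 + 3.1016*c^3 - 14.6586*c^2 - 15.3867*c - 4.9183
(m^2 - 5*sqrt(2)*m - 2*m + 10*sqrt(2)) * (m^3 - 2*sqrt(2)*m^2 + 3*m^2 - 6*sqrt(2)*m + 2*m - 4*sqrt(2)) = m^5 - 7*sqrt(2)*m^4 + m^4 - 7*sqrt(2)*m^3 + 16*m^3 + 16*m^2 + 28*sqrt(2)*m^2 - 80*m + 28*sqrt(2)*m - 80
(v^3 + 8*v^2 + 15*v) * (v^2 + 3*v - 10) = v^5 + 11*v^4 + 29*v^3 - 35*v^2 - 150*v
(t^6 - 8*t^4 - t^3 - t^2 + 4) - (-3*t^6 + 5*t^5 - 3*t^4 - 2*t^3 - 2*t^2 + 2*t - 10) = 4*t^6 - 5*t^5 - 5*t^4 + t^3 + t^2 - 2*t + 14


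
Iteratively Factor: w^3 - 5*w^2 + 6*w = (w - 3)*(w^2 - 2*w) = w*(w - 3)*(w - 2)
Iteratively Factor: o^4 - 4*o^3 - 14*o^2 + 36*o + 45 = (o + 3)*(o^3 - 7*o^2 + 7*o + 15) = (o - 3)*(o + 3)*(o^2 - 4*o - 5) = (o - 5)*(o - 3)*(o + 3)*(o + 1)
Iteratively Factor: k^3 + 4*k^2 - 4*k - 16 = (k - 2)*(k^2 + 6*k + 8) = (k - 2)*(k + 2)*(k + 4)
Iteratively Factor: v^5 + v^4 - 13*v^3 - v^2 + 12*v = (v - 3)*(v^4 + 4*v^3 - v^2 - 4*v) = (v - 3)*(v + 1)*(v^3 + 3*v^2 - 4*v) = (v - 3)*(v - 1)*(v + 1)*(v^2 + 4*v) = v*(v - 3)*(v - 1)*(v + 1)*(v + 4)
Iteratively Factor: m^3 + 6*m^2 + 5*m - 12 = (m + 3)*(m^2 + 3*m - 4) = (m - 1)*(m + 3)*(m + 4)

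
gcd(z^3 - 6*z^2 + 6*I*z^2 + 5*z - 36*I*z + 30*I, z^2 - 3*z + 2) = z - 1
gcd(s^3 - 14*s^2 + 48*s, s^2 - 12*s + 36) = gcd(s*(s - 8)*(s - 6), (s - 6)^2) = s - 6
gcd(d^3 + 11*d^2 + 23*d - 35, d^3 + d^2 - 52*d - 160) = d + 5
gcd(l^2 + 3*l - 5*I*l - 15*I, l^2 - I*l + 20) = l - 5*I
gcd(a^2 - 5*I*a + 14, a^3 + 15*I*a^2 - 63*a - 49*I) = 1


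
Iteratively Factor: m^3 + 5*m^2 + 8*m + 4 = (m + 1)*(m^2 + 4*m + 4) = (m + 1)*(m + 2)*(m + 2)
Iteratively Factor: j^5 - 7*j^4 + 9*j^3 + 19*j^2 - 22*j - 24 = (j + 1)*(j^4 - 8*j^3 + 17*j^2 + 2*j - 24) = (j - 3)*(j + 1)*(j^3 - 5*j^2 + 2*j + 8) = (j - 3)*(j + 1)^2*(j^2 - 6*j + 8) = (j - 3)*(j - 2)*(j + 1)^2*(j - 4)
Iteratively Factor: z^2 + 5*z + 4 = (z + 1)*(z + 4)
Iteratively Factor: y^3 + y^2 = (y)*(y^2 + y) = y^2*(y + 1)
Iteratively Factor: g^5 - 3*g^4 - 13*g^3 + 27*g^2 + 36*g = (g + 3)*(g^4 - 6*g^3 + 5*g^2 + 12*g) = (g - 3)*(g + 3)*(g^3 - 3*g^2 - 4*g) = g*(g - 3)*(g + 3)*(g^2 - 3*g - 4) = g*(g - 3)*(g + 1)*(g + 3)*(g - 4)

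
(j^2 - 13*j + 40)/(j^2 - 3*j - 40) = (j - 5)/(j + 5)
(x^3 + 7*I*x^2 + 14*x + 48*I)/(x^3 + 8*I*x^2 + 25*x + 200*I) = (x^2 - I*x + 6)/(x^2 + 25)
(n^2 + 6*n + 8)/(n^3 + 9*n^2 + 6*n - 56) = (n + 2)/(n^2 + 5*n - 14)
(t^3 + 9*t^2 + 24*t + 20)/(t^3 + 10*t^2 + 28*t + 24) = (t + 5)/(t + 6)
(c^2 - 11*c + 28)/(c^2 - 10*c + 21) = (c - 4)/(c - 3)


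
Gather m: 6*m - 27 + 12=6*m - 15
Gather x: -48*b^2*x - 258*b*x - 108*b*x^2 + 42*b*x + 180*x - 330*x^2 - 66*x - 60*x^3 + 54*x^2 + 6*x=-60*x^3 + x^2*(-108*b - 276) + x*(-48*b^2 - 216*b + 120)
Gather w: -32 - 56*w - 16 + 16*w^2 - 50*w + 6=16*w^2 - 106*w - 42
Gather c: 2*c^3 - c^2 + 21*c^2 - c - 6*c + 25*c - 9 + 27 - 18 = 2*c^3 + 20*c^2 + 18*c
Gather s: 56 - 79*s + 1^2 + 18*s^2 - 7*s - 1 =18*s^2 - 86*s + 56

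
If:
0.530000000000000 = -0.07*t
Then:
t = -7.57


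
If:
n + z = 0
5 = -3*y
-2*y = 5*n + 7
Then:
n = -11/15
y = -5/3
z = 11/15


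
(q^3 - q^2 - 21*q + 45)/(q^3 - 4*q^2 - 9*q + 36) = (q^2 + 2*q - 15)/(q^2 - q - 12)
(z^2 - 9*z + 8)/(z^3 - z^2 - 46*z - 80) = (z - 1)/(z^2 + 7*z + 10)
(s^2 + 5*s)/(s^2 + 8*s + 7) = s*(s + 5)/(s^2 + 8*s + 7)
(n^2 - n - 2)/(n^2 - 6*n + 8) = (n + 1)/(n - 4)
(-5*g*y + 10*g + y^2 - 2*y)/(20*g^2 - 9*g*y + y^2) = (y - 2)/(-4*g + y)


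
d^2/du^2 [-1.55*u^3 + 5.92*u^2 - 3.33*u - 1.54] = 11.84 - 9.3*u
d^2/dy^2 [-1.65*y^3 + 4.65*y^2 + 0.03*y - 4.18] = 9.3 - 9.9*y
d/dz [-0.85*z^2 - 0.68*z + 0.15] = -1.7*z - 0.68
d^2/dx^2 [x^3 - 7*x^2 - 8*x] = 6*x - 14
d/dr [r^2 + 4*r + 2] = 2*r + 4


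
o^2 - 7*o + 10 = (o - 5)*(o - 2)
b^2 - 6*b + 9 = (b - 3)^2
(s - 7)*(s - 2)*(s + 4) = s^3 - 5*s^2 - 22*s + 56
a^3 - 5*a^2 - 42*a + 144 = (a - 8)*(a - 3)*(a + 6)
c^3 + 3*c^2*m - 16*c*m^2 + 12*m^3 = (c - 2*m)*(c - m)*(c + 6*m)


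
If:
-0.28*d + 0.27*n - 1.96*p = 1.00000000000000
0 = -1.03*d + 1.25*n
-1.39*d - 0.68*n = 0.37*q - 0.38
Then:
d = 0.194839821157554 - 0.189712457442881*q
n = 0.160548012633824 - 0.156323064932934*q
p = 0.00556747987352782*q - 0.515922033935195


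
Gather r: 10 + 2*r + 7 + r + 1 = 3*r + 18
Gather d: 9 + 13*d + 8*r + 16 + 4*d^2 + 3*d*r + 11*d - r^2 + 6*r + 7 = 4*d^2 + d*(3*r + 24) - r^2 + 14*r + 32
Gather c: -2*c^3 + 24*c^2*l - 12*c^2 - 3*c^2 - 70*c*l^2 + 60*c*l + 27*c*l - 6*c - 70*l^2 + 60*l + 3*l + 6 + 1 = -2*c^3 + c^2*(24*l - 15) + c*(-70*l^2 + 87*l - 6) - 70*l^2 + 63*l + 7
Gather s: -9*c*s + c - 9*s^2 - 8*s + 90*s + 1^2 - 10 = c - 9*s^2 + s*(82 - 9*c) - 9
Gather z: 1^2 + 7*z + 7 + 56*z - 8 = 63*z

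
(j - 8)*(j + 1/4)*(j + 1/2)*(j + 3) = j^4 - 17*j^3/4 - 221*j^2/8 - 149*j/8 - 3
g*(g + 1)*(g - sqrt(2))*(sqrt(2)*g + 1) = sqrt(2)*g^4 - g^3 + sqrt(2)*g^3 - sqrt(2)*g^2 - g^2 - sqrt(2)*g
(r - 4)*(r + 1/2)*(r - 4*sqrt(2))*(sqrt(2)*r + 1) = sqrt(2)*r^4 - 7*r^3 - 7*sqrt(2)*r^3/2 - 6*sqrt(2)*r^2 + 49*r^2/2 + 14*r + 14*sqrt(2)*r + 8*sqrt(2)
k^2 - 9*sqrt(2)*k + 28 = (k - 7*sqrt(2))*(k - 2*sqrt(2))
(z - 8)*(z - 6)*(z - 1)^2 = z^4 - 16*z^3 + 77*z^2 - 110*z + 48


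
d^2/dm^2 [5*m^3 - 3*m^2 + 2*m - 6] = 30*m - 6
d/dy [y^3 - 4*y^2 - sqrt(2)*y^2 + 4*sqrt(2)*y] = 3*y^2 - 8*y - 2*sqrt(2)*y + 4*sqrt(2)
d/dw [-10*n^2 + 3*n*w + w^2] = 3*n + 2*w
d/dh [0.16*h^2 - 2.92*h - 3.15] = 0.32*h - 2.92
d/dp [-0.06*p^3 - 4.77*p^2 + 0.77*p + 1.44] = -0.18*p^2 - 9.54*p + 0.77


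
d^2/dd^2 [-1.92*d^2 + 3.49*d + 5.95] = -3.84000000000000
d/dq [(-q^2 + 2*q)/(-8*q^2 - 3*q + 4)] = (19*q^2 - 8*q + 8)/(64*q^4 + 48*q^3 - 55*q^2 - 24*q + 16)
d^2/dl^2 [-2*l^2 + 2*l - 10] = -4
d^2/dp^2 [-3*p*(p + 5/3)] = -6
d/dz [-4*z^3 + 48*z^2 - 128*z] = -12*z^2 + 96*z - 128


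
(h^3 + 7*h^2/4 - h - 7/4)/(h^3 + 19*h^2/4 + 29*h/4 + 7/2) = (h - 1)/(h + 2)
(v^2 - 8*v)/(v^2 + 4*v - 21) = v*(v - 8)/(v^2 + 4*v - 21)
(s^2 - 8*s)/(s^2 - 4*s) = (s - 8)/(s - 4)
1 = 1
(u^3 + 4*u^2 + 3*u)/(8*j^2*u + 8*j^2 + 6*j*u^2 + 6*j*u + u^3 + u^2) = u*(u + 3)/(8*j^2 + 6*j*u + u^2)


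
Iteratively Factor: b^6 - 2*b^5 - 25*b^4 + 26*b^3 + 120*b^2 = (b - 3)*(b^5 + b^4 - 22*b^3 - 40*b^2) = b*(b - 3)*(b^4 + b^3 - 22*b^2 - 40*b) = b*(b - 3)*(b + 4)*(b^3 - 3*b^2 - 10*b) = b*(b - 3)*(b + 2)*(b + 4)*(b^2 - 5*b) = b*(b - 5)*(b - 3)*(b + 2)*(b + 4)*(b)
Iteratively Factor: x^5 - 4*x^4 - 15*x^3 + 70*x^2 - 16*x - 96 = (x + 4)*(x^4 - 8*x^3 + 17*x^2 + 2*x - 24) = (x - 2)*(x + 4)*(x^3 - 6*x^2 + 5*x + 12) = (x - 2)*(x + 1)*(x + 4)*(x^2 - 7*x + 12) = (x - 3)*(x - 2)*(x + 1)*(x + 4)*(x - 4)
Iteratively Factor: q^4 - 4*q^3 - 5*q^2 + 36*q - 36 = (q + 3)*(q^3 - 7*q^2 + 16*q - 12) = (q - 3)*(q + 3)*(q^2 - 4*q + 4) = (q - 3)*(q - 2)*(q + 3)*(q - 2)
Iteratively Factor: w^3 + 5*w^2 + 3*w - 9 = (w + 3)*(w^2 + 2*w - 3) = (w + 3)^2*(w - 1)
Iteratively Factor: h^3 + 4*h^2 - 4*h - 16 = (h + 2)*(h^2 + 2*h - 8) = (h - 2)*(h + 2)*(h + 4)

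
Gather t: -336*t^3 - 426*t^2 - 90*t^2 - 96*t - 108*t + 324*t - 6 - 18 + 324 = -336*t^3 - 516*t^2 + 120*t + 300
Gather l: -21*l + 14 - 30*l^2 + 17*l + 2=-30*l^2 - 4*l + 16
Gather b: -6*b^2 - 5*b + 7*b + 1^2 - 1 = -6*b^2 + 2*b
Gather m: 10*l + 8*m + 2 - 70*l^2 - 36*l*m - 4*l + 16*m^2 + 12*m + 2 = -70*l^2 + 6*l + 16*m^2 + m*(20 - 36*l) + 4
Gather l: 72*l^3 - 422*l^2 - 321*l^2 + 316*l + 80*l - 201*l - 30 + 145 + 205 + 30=72*l^3 - 743*l^2 + 195*l + 350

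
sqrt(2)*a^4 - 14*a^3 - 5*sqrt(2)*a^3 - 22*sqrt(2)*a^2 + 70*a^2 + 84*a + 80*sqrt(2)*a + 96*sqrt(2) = (a - 6)*(a - 8*sqrt(2))*(a + sqrt(2))*(sqrt(2)*a + sqrt(2))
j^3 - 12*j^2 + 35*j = j*(j - 7)*(j - 5)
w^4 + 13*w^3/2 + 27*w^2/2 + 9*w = w*(w + 3/2)*(w + 2)*(w + 3)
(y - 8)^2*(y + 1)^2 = y^4 - 14*y^3 + 33*y^2 + 112*y + 64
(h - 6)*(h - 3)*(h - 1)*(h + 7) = h^4 - 3*h^3 - 43*h^2 + 171*h - 126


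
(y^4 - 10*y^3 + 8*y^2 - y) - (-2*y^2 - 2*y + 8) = y^4 - 10*y^3 + 10*y^2 + y - 8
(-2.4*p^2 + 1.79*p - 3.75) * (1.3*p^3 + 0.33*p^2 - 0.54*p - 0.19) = -3.12*p^5 + 1.535*p^4 - 2.9883*p^3 - 1.7481*p^2 + 1.6849*p + 0.7125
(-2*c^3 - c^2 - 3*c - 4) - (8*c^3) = -10*c^3 - c^2 - 3*c - 4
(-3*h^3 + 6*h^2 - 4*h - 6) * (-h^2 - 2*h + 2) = 3*h^5 - 14*h^3 + 26*h^2 + 4*h - 12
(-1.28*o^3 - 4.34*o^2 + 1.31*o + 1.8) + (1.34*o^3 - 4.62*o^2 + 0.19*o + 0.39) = 0.0600000000000001*o^3 - 8.96*o^2 + 1.5*o + 2.19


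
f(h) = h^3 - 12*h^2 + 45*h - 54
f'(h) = 3*h^2 - 24*h + 45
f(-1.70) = -170.09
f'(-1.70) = 94.47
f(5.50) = -3.12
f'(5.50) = 3.75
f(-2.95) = -316.85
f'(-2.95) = 141.91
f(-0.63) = -87.36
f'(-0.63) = 61.31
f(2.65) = -0.41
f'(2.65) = 2.47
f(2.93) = -0.02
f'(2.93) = 0.43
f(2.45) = -1.07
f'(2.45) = 4.21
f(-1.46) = -148.39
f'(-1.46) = 86.43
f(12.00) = 486.00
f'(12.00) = 189.00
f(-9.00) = -2160.00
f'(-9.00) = 504.00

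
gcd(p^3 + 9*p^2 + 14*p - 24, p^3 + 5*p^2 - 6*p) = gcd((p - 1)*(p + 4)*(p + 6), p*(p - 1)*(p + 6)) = p^2 + 5*p - 6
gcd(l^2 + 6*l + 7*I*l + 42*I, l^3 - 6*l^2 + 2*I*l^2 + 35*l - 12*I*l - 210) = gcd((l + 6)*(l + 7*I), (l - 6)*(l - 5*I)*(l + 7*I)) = l + 7*I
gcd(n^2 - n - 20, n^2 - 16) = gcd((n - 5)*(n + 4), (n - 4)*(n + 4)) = n + 4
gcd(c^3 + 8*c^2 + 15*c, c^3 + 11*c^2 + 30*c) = c^2 + 5*c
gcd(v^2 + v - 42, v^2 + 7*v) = v + 7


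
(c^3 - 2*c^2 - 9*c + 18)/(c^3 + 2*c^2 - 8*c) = (c^2 - 9)/(c*(c + 4))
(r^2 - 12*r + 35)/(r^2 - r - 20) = (r - 7)/(r + 4)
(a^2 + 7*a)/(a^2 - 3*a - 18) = a*(a + 7)/(a^2 - 3*a - 18)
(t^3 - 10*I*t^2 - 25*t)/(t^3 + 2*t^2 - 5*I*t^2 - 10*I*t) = (t - 5*I)/(t + 2)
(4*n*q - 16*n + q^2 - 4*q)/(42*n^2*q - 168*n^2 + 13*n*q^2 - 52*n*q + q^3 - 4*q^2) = (4*n + q)/(42*n^2 + 13*n*q + q^2)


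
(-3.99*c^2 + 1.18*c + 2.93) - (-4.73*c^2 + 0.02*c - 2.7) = 0.74*c^2 + 1.16*c + 5.63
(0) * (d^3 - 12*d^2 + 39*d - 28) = 0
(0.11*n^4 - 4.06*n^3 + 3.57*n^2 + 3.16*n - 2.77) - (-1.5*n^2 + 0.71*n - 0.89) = 0.11*n^4 - 4.06*n^3 + 5.07*n^2 + 2.45*n - 1.88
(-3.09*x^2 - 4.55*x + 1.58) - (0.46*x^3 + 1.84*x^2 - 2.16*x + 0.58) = -0.46*x^3 - 4.93*x^2 - 2.39*x + 1.0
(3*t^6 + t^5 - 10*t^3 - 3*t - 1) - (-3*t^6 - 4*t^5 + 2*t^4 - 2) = 6*t^6 + 5*t^5 - 2*t^4 - 10*t^3 - 3*t + 1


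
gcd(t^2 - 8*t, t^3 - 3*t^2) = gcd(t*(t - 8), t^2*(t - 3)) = t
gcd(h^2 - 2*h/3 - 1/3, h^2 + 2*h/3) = 1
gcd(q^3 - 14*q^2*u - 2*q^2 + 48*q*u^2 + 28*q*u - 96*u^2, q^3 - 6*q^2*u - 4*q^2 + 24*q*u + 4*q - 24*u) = q^2 - 6*q*u - 2*q + 12*u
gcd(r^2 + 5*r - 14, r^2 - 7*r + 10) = r - 2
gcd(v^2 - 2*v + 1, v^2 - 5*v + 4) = v - 1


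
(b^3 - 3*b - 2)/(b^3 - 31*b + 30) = (b^3 - 3*b - 2)/(b^3 - 31*b + 30)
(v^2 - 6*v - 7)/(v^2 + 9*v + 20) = (v^2 - 6*v - 7)/(v^2 + 9*v + 20)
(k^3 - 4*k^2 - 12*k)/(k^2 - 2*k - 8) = k*(k - 6)/(k - 4)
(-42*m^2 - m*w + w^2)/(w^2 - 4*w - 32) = (42*m^2 + m*w - w^2)/(-w^2 + 4*w + 32)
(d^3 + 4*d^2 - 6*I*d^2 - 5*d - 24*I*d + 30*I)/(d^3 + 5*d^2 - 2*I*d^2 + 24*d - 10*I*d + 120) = (d - 1)/(d + 4*I)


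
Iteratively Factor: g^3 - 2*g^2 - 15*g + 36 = (g - 3)*(g^2 + g - 12) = (g - 3)*(g + 4)*(g - 3)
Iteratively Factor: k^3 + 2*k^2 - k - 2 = (k - 1)*(k^2 + 3*k + 2) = (k - 1)*(k + 1)*(k + 2)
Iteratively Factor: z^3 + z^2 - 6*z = (z + 3)*(z^2 - 2*z) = z*(z + 3)*(z - 2)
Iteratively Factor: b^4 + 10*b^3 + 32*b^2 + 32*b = (b + 2)*(b^3 + 8*b^2 + 16*b) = (b + 2)*(b + 4)*(b^2 + 4*b) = b*(b + 2)*(b + 4)*(b + 4)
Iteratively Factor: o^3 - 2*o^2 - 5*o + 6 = (o - 1)*(o^2 - o - 6) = (o - 1)*(o + 2)*(o - 3)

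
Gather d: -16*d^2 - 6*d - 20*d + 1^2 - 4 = -16*d^2 - 26*d - 3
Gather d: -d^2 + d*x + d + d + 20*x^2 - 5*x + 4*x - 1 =-d^2 + d*(x + 2) + 20*x^2 - x - 1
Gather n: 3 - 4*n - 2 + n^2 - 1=n^2 - 4*n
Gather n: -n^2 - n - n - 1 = -n^2 - 2*n - 1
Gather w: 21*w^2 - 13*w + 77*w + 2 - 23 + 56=21*w^2 + 64*w + 35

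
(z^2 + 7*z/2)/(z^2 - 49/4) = 2*z/(2*z - 7)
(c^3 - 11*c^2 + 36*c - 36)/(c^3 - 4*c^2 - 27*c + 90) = (c - 2)/(c + 5)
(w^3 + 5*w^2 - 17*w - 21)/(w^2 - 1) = (w^2 + 4*w - 21)/(w - 1)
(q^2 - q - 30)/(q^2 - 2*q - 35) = (q - 6)/(q - 7)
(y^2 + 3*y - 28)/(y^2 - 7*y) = (y^2 + 3*y - 28)/(y*(y - 7))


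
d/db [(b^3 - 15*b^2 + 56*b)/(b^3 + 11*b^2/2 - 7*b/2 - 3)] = 2*(41*b^4 - 238*b^3 - 529*b^2 + 180*b - 336)/(4*b^6 + 44*b^5 + 93*b^4 - 178*b^3 - 83*b^2 + 84*b + 36)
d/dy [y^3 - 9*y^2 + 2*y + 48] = 3*y^2 - 18*y + 2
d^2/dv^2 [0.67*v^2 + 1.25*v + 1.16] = 1.34000000000000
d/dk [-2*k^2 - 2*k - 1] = -4*k - 2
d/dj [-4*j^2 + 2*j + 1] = 2 - 8*j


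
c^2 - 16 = (c - 4)*(c + 4)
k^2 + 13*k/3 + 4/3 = (k + 1/3)*(k + 4)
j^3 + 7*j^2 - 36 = (j - 2)*(j + 3)*(j + 6)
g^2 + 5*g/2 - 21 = (g - 7/2)*(g + 6)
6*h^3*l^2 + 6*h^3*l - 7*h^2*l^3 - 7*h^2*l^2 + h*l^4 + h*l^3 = l*(-6*h + l)*(-h + l)*(h*l + h)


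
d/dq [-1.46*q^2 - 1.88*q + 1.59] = -2.92*q - 1.88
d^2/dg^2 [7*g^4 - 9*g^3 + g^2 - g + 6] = 84*g^2 - 54*g + 2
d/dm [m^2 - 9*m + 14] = 2*m - 9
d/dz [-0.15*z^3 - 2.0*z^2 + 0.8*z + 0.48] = -0.45*z^2 - 4.0*z + 0.8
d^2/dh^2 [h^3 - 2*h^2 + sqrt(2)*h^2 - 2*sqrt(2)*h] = 6*h - 4 + 2*sqrt(2)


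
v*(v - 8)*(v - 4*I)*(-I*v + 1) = -I*v^4 - 3*v^3 + 8*I*v^3 + 24*v^2 - 4*I*v^2 + 32*I*v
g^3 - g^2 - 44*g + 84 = (g - 6)*(g - 2)*(g + 7)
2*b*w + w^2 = w*(2*b + w)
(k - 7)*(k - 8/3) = k^2 - 29*k/3 + 56/3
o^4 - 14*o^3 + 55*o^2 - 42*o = o*(o - 7)*(o - 6)*(o - 1)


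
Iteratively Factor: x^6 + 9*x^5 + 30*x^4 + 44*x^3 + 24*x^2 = (x + 2)*(x^5 + 7*x^4 + 16*x^3 + 12*x^2) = (x + 2)^2*(x^4 + 5*x^3 + 6*x^2) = x*(x + 2)^2*(x^3 + 5*x^2 + 6*x) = x*(x + 2)^2*(x + 3)*(x^2 + 2*x) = x*(x + 2)^3*(x + 3)*(x)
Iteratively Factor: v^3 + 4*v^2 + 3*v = (v + 3)*(v^2 + v) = v*(v + 3)*(v + 1)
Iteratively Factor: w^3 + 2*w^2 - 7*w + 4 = (w + 4)*(w^2 - 2*w + 1) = (w - 1)*(w + 4)*(w - 1)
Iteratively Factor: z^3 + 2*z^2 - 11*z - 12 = (z - 3)*(z^2 + 5*z + 4) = (z - 3)*(z + 4)*(z + 1)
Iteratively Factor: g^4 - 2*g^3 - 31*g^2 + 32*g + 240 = (g + 3)*(g^3 - 5*g^2 - 16*g + 80) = (g + 3)*(g + 4)*(g^2 - 9*g + 20) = (g - 4)*(g + 3)*(g + 4)*(g - 5)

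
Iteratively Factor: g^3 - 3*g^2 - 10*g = (g)*(g^2 - 3*g - 10) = g*(g + 2)*(g - 5)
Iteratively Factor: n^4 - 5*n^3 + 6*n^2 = (n)*(n^3 - 5*n^2 + 6*n) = n^2*(n^2 - 5*n + 6) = n^2*(n - 3)*(n - 2)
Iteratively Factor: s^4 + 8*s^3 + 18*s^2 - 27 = (s - 1)*(s^3 + 9*s^2 + 27*s + 27) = (s - 1)*(s + 3)*(s^2 + 6*s + 9) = (s - 1)*(s + 3)^2*(s + 3)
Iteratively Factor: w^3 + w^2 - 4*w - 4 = (w + 2)*(w^2 - w - 2) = (w + 1)*(w + 2)*(w - 2)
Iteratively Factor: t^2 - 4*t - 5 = (t + 1)*(t - 5)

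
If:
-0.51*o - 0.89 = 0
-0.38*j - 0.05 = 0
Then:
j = -0.13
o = -1.75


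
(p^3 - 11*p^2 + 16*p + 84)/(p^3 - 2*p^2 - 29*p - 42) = (p - 6)/(p + 3)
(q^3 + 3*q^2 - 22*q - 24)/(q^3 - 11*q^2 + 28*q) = (q^2 + 7*q + 6)/(q*(q - 7))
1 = 1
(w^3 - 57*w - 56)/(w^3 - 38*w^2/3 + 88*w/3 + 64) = 3*(w^2 + 8*w + 7)/(3*w^2 - 14*w - 24)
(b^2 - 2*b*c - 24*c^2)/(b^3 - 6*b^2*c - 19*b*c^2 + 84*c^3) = (b - 6*c)/(b^2 - 10*b*c + 21*c^2)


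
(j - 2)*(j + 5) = j^2 + 3*j - 10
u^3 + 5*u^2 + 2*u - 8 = (u - 1)*(u + 2)*(u + 4)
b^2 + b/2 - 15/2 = (b - 5/2)*(b + 3)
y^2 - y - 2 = (y - 2)*(y + 1)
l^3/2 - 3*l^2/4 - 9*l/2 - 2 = (l/2 + 1)*(l - 4)*(l + 1/2)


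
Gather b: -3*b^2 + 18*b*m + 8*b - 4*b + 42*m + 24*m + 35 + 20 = -3*b^2 + b*(18*m + 4) + 66*m + 55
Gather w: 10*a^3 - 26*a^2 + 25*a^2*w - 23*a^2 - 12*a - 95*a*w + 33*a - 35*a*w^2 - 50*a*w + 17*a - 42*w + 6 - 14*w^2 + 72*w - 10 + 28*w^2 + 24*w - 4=10*a^3 - 49*a^2 + 38*a + w^2*(14 - 35*a) + w*(25*a^2 - 145*a + 54) - 8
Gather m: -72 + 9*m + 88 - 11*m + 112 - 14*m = 128 - 16*m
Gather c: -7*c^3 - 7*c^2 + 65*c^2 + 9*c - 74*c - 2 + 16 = -7*c^3 + 58*c^2 - 65*c + 14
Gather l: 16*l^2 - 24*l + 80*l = 16*l^2 + 56*l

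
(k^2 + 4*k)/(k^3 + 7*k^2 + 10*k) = (k + 4)/(k^2 + 7*k + 10)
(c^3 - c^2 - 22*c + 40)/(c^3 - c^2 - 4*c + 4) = (c^2 + c - 20)/(c^2 + c - 2)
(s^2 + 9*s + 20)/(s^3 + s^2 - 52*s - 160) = 1/(s - 8)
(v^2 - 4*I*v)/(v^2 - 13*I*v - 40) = v*(-v + 4*I)/(-v^2 + 13*I*v + 40)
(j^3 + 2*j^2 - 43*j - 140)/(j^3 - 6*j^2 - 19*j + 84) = (j + 5)/(j - 3)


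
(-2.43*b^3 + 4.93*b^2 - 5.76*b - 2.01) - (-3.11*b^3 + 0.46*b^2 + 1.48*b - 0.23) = 0.68*b^3 + 4.47*b^2 - 7.24*b - 1.78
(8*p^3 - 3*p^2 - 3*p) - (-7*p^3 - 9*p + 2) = 15*p^3 - 3*p^2 + 6*p - 2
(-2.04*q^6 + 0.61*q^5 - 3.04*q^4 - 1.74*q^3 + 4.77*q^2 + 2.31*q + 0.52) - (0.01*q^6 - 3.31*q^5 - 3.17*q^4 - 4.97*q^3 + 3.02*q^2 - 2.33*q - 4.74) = -2.05*q^6 + 3.92*q^5 + 0.13*q^4 + 3.23*q^3 + 1.75*q^2 + 4.64*q + 5.26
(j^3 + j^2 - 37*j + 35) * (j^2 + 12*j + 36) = j^5 + 13*j^4 + 11*j^3 - 373*j^2 - 912*j + 1260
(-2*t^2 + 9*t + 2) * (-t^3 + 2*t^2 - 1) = 2*t^5 - 13*t^4 + 16*t^3 + 6*t^2 - 9*t - 2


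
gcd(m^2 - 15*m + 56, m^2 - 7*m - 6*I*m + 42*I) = m - 7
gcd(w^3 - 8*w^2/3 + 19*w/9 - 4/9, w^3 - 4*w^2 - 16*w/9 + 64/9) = w - 4/3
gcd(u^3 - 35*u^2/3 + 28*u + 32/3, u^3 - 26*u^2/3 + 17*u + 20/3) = u^2 - 11*u/3 - 4/3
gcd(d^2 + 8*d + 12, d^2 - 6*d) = 1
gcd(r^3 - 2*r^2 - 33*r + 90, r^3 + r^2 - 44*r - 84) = r + 6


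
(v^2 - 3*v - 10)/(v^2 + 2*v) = (v - 5)/v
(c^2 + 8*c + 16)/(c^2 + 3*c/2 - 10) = 2*(c + 4)/(2*c - 5)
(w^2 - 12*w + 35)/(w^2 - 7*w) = (w - 5)/w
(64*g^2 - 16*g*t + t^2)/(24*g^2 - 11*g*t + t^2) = (-8*g + t)/(-3*g + t)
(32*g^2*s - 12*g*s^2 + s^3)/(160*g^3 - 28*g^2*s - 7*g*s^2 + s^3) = s/(5*g + s)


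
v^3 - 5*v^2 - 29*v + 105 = (v - 7)*(v - 3)*(v + 5)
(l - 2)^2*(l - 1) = l^3 - 5*l^2 + 8*l - 4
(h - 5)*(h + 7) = h^2 + 2*h - 35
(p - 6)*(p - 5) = p^2 - 11*p + 30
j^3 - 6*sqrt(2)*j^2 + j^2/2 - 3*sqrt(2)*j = j*(j + 1/2)*(j - 6*sqrt(2))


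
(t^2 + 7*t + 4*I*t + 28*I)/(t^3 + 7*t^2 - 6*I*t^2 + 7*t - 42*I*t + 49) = (t + 4*I)/(t^2 - 6*I*t + 7)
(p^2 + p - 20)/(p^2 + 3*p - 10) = (p - 4)/(p - 2)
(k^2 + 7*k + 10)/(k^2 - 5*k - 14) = (k + 5)/(k - 7)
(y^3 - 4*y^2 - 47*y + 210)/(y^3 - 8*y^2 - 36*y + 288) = (y^2 + 2*y - 35)/(y^2 - 2*y - 48)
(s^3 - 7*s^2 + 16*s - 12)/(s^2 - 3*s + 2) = (s^2 - 5*s + 6)/(s - 1)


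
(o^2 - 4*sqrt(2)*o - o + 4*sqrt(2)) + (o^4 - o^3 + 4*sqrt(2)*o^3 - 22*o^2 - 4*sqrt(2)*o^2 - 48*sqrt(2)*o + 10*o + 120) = o^4 - o^3 + 4*sqrt(2)*o^3 - 21*o^2 - 4*sqrt(2)*o^2 - 52*sqrt(2)*o + 9*o + 4*sqrt(2) + 120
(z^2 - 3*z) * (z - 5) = z^3 - 8*z^2 + 15*z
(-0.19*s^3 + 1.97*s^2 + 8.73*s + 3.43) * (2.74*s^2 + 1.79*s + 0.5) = -0.5206*s^5 + 5.0577*s^4 + 27.3515*s^3 + 26.0099*s^2 + 10.5047*s + 1.715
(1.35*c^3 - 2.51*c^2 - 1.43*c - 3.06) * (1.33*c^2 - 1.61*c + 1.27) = 1.7955*c^5 - 5.5118*c^4 + 3.8537*c^3 - 4.9552*c^2 + 3.1105*c - 3.8862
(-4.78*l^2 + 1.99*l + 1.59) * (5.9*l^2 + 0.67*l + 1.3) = -28.202*l^4 + 8.5384*l^3 + 4.5003*l^2 + 3.6523*l + 2.067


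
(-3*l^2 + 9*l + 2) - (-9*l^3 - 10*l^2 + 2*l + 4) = 9*l^3 + 7*l^2 + 7*l - 2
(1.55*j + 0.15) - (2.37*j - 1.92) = 2.07 - 0.82*j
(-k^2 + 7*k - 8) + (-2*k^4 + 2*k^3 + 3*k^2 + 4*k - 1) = -2*k^4 + 2*k^3 + 2*k^2 + 11*k - 9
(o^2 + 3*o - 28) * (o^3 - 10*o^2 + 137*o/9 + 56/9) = o^5 - 7*o^4 - 385*o^3/9 + 2987*o^2/9 - 3668*o/9 - 1568/9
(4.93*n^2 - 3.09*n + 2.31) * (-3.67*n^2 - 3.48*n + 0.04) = -18.0931*n^4 - 5.8161*n^3 + 2.4727*n^2 - 8.1624*n + 0.0924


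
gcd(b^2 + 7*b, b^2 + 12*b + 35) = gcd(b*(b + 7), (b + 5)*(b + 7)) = b + 7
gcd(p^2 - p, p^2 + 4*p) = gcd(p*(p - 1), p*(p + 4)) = p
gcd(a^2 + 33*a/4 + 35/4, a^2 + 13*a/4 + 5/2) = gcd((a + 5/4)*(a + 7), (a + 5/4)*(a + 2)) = a + 5/4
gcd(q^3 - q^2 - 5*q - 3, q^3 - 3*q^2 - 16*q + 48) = q - 3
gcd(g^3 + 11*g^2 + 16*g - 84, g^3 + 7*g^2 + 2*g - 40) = g - 2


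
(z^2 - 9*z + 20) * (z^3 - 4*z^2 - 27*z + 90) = z^5 - 13*z^4 + 29*z^3 + 253*z^2 - 1350*z + 1800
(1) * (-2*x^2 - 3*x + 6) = -2*x^2 - 3*x + 6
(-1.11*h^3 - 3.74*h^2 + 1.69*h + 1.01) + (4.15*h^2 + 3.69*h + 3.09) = -1.11*h^3 + 0.41*h^2 + 5.38*h + 4.1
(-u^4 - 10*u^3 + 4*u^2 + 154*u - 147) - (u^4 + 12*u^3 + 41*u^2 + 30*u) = -2*u^4 - 22*u^3 - 37*u^2 + 124*u - 147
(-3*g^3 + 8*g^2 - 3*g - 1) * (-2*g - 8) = 6*g^4 + 8*g^3 - 58*g^2 + 26*g + 8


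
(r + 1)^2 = r^2 + 2*r + 1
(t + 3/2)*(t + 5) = t^2 + 13*t/2 + 15/2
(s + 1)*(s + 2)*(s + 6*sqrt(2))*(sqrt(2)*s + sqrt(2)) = sqrt(2)*s^4 + 4*sqrt(2)*s^3 + 12*s^3 + 5*sqrt(2)*s^2 + 48*s^2 + 2*sqrt(2)*s + 60*s + 24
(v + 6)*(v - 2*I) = v^2 + 6*v - 2*I*v - 12*I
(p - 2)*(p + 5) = p^2 + 3*p - 10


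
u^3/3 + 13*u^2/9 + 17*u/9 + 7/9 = (u/3 + 1/3)*(u + 1)*(u + 7/3)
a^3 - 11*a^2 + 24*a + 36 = (a - 6)^2*(a + 1)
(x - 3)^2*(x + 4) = x^3 - 2*x^2 - 15*x + 36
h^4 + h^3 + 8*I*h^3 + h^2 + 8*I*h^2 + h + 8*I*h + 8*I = (h + 1)*(h - I)*(h + I)*(h + 8*I)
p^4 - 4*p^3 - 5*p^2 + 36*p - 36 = (p - 3)*(p - 2)^2*(p + 3)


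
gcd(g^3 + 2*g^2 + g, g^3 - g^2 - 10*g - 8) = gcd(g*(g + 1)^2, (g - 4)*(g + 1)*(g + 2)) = g + 1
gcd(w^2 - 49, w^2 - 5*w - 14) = w - 7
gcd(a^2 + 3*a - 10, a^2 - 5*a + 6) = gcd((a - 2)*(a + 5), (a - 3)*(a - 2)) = a - 2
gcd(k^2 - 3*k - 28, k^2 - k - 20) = k + 4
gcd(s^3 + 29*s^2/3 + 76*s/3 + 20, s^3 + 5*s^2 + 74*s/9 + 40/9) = s^2 + 11*s/3 + 10/3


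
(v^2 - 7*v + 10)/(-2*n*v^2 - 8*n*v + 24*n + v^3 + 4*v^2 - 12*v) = (v - 5)/(-2*n*v - 12*n + v^2 + 6*v)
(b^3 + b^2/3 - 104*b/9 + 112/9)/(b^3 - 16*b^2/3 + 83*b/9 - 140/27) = 3*(b + 4)/(3*b - 5)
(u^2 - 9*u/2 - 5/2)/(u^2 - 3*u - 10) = (u + 1/2)/(u + 2)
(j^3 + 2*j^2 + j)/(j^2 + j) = j + 1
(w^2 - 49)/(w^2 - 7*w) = (w + 7)/w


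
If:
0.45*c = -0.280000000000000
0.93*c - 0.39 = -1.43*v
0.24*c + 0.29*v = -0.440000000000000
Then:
No Solution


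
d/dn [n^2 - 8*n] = 2*n - 8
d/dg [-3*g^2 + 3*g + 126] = 3 - 6*g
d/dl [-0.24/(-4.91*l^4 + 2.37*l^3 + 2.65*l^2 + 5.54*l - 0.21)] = (-4.7136*l^3 + 1.7064*l^2 + 1.272*l + 1.3296)/(-4.91*l^4 + 2.37*l^3 + 2.65*l^2 + 5.54*l - 0.21)^2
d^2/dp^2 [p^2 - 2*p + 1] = 2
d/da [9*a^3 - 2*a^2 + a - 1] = 27*a^2 - 4*a + 1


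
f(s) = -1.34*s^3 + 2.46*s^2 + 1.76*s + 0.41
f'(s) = -4.02*s^2 + 4.92*s + 1.76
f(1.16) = 3.67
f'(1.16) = 2.06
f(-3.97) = 116.04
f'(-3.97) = -81.13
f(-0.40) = 0.19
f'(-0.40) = -0.85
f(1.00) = 3.29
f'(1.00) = 2.66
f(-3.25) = 66.67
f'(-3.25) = -56.69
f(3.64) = -25.22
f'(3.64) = -33.59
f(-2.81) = 44.62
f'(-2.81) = -43.81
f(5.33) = -123.23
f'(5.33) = -86.22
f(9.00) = -761.35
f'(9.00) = -279.58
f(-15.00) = 5050.01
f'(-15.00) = -976.54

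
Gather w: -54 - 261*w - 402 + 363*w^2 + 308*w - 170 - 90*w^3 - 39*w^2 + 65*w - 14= -90*w^3 + 324*w^2 + 112*w - 640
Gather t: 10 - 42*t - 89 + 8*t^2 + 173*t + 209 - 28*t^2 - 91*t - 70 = -20*t^2 + 40*t + 60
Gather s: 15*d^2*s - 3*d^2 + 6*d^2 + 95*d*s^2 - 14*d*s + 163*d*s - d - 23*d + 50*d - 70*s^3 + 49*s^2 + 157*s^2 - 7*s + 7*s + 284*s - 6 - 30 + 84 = 3*d^2 + 26*d - 70*s^3 + s^2*(95*d + 206) + s*(15*d^2 + 149*d + 284) + 48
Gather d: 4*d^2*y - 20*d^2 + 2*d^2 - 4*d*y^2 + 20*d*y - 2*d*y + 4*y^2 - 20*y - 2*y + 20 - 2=d^2*(4*y - 18) + d*(-4*y^2 + 18*y) + 4*y^2 - 22*y + 18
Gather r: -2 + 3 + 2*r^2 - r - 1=2*r^2 - r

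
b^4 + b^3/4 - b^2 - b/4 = b*(b - 1)*(b + 1/4)*(b + 1)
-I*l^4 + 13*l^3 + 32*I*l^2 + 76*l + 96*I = (l - 2*I)*(l + 6*I)*(l + 8*I)*(-I*l + 1)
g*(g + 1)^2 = g^3 + 2*g^2 + g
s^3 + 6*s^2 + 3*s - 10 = (s - 1)*(s + 2)*(s + 5)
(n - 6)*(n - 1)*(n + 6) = n^3 - n^2 - 36*n + 36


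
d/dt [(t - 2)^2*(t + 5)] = (t - 2)*(3*t + 8)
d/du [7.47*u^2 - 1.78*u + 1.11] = 14.94*u - 1.78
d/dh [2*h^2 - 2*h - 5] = 4*h - 2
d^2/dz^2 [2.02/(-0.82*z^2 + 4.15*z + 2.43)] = (-2.716496*z^2 + 13.74812*z + 2.02*(1.64*z - 4.15)*(3.28*z - 8.3) + 8.050104)/(-0.82*z^2 + 4.15*z + 2.43)^3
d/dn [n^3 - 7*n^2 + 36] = n*(3*n - 14)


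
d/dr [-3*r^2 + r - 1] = 1 - 6*r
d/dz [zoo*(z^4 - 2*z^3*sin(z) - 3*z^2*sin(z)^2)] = zoo*z*(z^2*cos(z) + z^2 + z*sin(z) + z*sin(2*z)/2 + sin(z)^2)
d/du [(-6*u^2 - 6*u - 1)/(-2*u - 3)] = 4*(3*u^2 + 9*u + 4)/(4*u^2 + 12*u + 9)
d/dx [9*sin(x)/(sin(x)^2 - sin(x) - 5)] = 9*(cos(x)^2 - 6)*cos(x)/(sin(x) + cos(x)^2 + 4)^2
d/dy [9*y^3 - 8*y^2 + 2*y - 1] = 27*y^2 - 16*y + 2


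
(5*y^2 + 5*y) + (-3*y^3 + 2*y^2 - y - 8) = -3*y^3 + 7*y^2 + 4*y - 8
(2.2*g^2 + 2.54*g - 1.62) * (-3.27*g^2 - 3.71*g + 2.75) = -7.194*g^4 - 16.4678*g^3 + 1.924*g^2 + 12.9952*g - 4.455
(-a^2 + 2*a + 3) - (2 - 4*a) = -a^2 + 6*a + 1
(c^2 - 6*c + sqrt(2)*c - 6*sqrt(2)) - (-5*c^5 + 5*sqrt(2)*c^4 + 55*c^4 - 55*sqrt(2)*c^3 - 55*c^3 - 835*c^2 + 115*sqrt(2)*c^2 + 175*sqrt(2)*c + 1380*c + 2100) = 5*c^5 - 55*c^4 - 5*sqrt(2)*c^4 + 55*c^3 + 55*sqrt(2)*c^3 - 115*sqrt(2)*c^2 + 836*c^2 - 1386*c - 174*sqrt(2)*c - 2100 - 6*sqrt(2)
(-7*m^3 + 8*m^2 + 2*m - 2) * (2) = -14*m^3 + 16*m^2 + 4*m - 4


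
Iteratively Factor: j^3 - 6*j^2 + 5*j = (j - 1)*(j^2 - 5*j) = j*(j - 1)*(j - 5)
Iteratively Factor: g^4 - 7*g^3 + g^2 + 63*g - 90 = (g + 3)*(g^3 - 10*g^2 + 31*g - 30) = (g - 2)*(g + 3)*(g^2 - 8*g + 15) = (g - 5)*(g - 2)*(g + 3)*(g - 3)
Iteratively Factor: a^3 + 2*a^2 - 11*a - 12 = (a + 1)*(a^2 + a - 12) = (a + 1)*(a + 4)*(a - 3)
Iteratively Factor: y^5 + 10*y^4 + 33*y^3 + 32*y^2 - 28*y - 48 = (y + 2)*(y^4 + 8*y^3 + 17*y^2 - 2*y - 24) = (y + 2)^2*(y^3 + 6*y^2 + 5*y - 12) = (y - 1)*(y + 2)^2*(y^2 + 7*y + 12) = (y - 1)*(y + 2)^2*(y + 3)*(y + 4)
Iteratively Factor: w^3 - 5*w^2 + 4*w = (w - 1)*(w^2 - 4*w) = w*(w - 1)*(w - 4)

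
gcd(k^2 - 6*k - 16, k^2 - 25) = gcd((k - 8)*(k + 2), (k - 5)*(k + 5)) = 1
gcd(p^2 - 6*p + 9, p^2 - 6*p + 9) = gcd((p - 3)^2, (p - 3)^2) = p^2 - 6*p + 9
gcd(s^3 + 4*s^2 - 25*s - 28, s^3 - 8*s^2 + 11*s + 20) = s^2 - 3*s - 4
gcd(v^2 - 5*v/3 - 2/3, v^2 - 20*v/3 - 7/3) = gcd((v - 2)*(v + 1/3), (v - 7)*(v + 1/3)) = v + 1/3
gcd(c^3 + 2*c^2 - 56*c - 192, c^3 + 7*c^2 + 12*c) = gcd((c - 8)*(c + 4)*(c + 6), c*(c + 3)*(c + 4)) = c + 4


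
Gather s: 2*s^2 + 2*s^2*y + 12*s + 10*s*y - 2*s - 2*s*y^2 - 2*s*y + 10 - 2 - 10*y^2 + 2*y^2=s^2*(2*y + 2) + s*(-2*y^2 + 8*y + 10) - 8*y^2 + 8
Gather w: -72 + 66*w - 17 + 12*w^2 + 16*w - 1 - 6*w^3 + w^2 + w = -6*w^3 + 13*w^2 + 83*w - 90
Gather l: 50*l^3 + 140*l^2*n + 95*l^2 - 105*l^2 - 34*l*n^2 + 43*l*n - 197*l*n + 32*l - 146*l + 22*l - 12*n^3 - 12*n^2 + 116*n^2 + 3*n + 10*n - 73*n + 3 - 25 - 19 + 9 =50*l^3 + l^2*(140*n - 10) + l*(-34*n^2 - 154*n - 92) - 12*n^3 + 104*n^2 - 60*n - 32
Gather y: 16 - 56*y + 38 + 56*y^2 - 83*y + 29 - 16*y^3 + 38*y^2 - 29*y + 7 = -16*y^3 + 94*y^2 - 168*y + 90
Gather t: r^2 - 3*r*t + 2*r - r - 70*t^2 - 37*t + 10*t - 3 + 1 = r^2 + r - 70*t^2 + t*(-3*r - 27) - 2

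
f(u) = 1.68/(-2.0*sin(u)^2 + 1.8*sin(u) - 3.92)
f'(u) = 1.68*(4.0*sin(u)*cos(u) - 1.8*cos(u))/(-2.0*sin(u)^2 + 1.8*sin(u) - 3.92)^2 = (6.72*sin(u) - 3.024)*cos(u)/(2.0*sin(u)^2 - 1.8*sin(u) + 3.92)^2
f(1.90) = -0.42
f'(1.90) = -0.07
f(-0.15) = -0.40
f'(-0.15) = -0.22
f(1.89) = -0.42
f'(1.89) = -0.07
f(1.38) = -0.41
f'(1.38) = 0.04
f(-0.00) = -0.43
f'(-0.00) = -0.20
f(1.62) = -0.41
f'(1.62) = -0.01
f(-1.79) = -0.22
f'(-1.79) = 0.04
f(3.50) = -0.35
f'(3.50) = 0.22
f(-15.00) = -0.28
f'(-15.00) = 0.16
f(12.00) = -0.31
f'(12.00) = -0.19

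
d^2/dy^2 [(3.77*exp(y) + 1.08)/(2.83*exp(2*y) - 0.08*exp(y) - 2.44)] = (30.193553*exp(4*y) + 35.451976*exp(3*y) + 155.462088*exp(2*y) + 29.101472*exp(y) + 22.234256)*exp(y)/(22.665187*exp(6*y) - 1.922136*exp(5*y) - 58.570812*exp(4*y) + 3.313984*exp(3*y) + 50.499216*exp(2*y) - 1.428864*exp(y) - 14.526784)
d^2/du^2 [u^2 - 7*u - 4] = 2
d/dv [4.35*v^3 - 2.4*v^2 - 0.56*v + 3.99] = 13.05*v^2 - 4.8*v - 0.56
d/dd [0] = 0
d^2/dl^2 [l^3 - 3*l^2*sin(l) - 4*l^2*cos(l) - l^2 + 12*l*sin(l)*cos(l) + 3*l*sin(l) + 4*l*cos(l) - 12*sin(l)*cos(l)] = 3*l^2*sin(l) + 4*l^2*cos(l) + 13*l*sin(l) - 24*l*sin(2*l) - 16*l*cos(l) + 6*l - 14*sin(l) + 24*sqrt(2)*sin(2*l + pi/4) - 2*cos(l) - 2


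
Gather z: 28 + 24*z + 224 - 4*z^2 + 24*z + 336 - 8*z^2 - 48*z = 588 - 12*z^2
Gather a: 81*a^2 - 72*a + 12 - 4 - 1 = 81*a^2 - 72*a + 7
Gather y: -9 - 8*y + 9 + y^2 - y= y^2 - 9*y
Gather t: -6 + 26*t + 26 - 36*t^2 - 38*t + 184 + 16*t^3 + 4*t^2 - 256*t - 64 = 16*t^3 - 32*t^2 - 268*t + 140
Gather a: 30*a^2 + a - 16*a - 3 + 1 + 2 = 30*a^2 - 15*a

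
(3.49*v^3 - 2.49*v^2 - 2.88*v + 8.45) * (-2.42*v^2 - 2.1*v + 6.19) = -8.4458*v^5 - 1.3032*v^4 + 33.8017*v^3 - 29.8141*v^2 - 35.5722*v + 52.3055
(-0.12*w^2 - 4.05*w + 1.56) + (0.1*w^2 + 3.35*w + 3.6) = -0.02*w^2 - 0.7*w + 5.16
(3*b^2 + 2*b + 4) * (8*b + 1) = 24*b^3 + 19*b^2 + 34*b + 4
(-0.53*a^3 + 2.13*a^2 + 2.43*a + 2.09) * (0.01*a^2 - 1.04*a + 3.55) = -0.0053*a^5 + 0.5725*a^4 - 4.0724*a^3 + 5.0552*a^2 + 6.4529*a + 7.4195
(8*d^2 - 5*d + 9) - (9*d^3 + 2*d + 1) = -9*d^3 + 8*d^2 - 7*d + 8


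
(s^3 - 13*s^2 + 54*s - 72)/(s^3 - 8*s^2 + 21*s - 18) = (s^2 - 10*s + 24)/(s^2 - 5*s + 6)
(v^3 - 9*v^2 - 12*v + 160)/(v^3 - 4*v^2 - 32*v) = (v - 5)/v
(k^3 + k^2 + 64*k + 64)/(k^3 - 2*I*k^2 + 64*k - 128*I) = (k + 1)/(k - 2*I)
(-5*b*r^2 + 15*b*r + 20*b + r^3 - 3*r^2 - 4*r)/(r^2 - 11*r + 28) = (-5*b*r - 5*b + r^2 + r)/(r - 7)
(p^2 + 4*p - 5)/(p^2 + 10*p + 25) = (p - 1)/(p + 5)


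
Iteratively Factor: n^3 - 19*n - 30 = (n - 5)*(n^2 + 5*n + 6) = (n - 5)*(n + 2)*(n + 3)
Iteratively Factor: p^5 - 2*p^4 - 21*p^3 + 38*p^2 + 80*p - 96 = (p - 1)*(p^4 - p^3 - 22*p^2 + 16*p + 96) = (p - 4)*(p - 1)*(p^3 + 3*p^2 - 10*p - 24) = (p - 4)*(p - 1)*(p + 2)*(p^2 + p - 12) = (p - 4)*(p - 3)*(p - 1)*(p + 2)*(p + 4)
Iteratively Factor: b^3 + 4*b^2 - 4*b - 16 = (b + 2)*(b^2 + 2*b - 8) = (b + 2)*(b + 4)*(b - 2)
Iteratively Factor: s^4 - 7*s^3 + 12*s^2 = (s - 4)*(s^3 - 3*s^2) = s*(s - 4)*(s^2 - 3*s) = s^2*(s - 4)*(s - 3)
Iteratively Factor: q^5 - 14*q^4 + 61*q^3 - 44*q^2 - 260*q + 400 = (q - 5)*(q^4 - 9*q^3 + 16*q^2 + 36*q - 80) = (q - 5)*(q - 2)*(q^3 - 7*q^2 + 2*q + 40) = (q - 5)*(q - 4)*(q - 2)*(q^2 - 3*q - 10) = (q - 5)^2*(q - 4)*(q - 2)*(q + 2)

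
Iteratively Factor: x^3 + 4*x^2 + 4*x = (x)*(x^2 + 4*x + 4) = x*(x + 2)*(x + 2)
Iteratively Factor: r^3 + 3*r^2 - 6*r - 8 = (r - 2)*(r^2 + 5*r + 4) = (r - 2)*(r + 4)*(r + 1)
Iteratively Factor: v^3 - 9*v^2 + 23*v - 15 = (v - 5)*(v^2 - 4*v + 3) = (v - 5)*(v - 3)*(v - 1)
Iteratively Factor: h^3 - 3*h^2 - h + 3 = (h - 1)*(h^2 - 2*h - 3) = (h - 3)*(h - 1)*(h + 1)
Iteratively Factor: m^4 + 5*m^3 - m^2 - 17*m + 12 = (m + 4)*(m^3 + m^2 - 5*m + 3) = (m - 1)*(m + 4)*(m^2 + 2*m - 3) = (m - 1)^2*(m + 4)*(m + 3)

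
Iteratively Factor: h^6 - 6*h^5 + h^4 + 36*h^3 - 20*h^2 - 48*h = (h + 2)*(h^5 - 8*h^4 + 17*h^3 + 2*h^2 - 24*h) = (h - 4)*(h + 2)*(h^4 - 4*h^3 + h^2 + 6*h) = (h - 4)*(h - 2)*(h + 2)*(h^3 - 2*h^2 - 3*h) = (h - 4)*(h - 3)*(h - 2)*(h + 2)*(h^2 + h) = h*(h - 4)*(h - 3)*(h - 2)*(h + 2)*(h + 1)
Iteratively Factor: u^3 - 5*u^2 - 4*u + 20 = (u - 5)*(u^2 - 4) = (u - 5)*(u - 2)*(u + 2)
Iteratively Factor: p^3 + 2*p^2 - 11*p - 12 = (p + 4)*(p^2 - 2*p - 3) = (p + 1)*(p + 4)*(p - 3)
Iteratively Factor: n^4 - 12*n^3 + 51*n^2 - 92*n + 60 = (n - 5)*(n^3 - 7*n^2 + 16*n - 12) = (n - 5)*(n - 2)*(n^2 - 5*n + 6) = (n - 5)*(n - 3)*(n - 2)*(n - 2)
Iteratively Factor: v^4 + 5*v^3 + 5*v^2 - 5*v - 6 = (v + 1)*(v^3 + 4*v^2 + v - 6) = (v + 1)*(v + 3)*(v^2 + v - 2) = (v - 1)*(v + 1)*(v + 3)*(v + 2)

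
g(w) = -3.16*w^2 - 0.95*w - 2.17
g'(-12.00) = 74.89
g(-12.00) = -445.81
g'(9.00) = -57.83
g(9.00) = -266.68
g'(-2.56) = 15.23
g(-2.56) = -20.45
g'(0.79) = -5.94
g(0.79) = -4.89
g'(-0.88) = 4.61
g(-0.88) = -3.78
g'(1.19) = -8.47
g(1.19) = -7.78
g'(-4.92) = 30.14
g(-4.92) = -73.99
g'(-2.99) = 17.95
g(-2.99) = -27.58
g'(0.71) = -5.44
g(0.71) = -4.44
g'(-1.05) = 5.69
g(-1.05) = -4.66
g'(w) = -6.32*w - 0.95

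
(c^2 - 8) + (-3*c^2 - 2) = -2*c^2 - 10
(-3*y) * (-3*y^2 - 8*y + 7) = 9*y^3 + 24*y^2 - 21*y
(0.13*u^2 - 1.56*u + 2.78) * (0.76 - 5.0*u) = -0.65*u^3 + 7.8988*u^2 - 15.0856*u + 2.1128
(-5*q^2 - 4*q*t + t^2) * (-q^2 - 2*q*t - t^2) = 5*q^4 + 14*q^3*t + 12*q^2*t^2 + 2*q*t^3 - t^4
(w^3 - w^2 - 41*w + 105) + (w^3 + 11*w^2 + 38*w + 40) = 2*w^3 + 10*w^2 - 3*w + 145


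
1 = 1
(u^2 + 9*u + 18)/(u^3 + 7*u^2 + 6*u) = (u + 3)/(u*(u + 1))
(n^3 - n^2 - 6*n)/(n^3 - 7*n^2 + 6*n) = (n^2 - n - 6)/(n^2 - 7*n + 6)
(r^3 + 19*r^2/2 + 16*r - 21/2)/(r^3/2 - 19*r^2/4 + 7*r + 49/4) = 2*(2*r^3 + 19*r^2 + 32*r - 21)/(2*r^3 - 19*r^2 + 28*r + 49)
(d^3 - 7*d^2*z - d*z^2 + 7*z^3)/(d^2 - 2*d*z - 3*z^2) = (-d^2 + 8*d*z - 7*z^2)/(-d + 3*z)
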